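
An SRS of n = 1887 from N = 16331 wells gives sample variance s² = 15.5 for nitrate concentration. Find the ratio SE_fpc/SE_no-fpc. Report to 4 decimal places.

0.9405

f = n/N = 1887/16331 = 0.11554712.
SE_no-fpc = √(s²/n) = 0.090631653; SE_fpc = √((1−f)s²/n) = 0.085234859.
Ratio = √(1−f) = 0.94045355.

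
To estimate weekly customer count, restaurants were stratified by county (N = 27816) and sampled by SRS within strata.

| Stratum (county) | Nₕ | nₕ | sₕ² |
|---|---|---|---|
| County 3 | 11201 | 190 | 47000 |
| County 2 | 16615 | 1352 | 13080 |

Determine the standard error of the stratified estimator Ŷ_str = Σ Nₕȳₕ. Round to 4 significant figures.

181600

Var(Ŷ_str) = Σₕ Nₕ²(1 − fₕ)sₕ²/nₕ.
County 3: 11201²·(1 − 190/11201)·47000/190 = 3.0508989 × 10^10.
County 2: 16615²·(1 − 1352/16615)·13080/1352 = 2.4534166 × 10^9.
Sum = 3.2962406 × 10^10.
SE = √(3.2962406 × 10^10) = 181600.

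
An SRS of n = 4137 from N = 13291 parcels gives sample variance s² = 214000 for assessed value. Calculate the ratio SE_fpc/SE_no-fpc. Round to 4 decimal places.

0.8299

f = n/N = 4137/13291 = 0.31126326.
SE_no-fpc = √(s²/n) = 7.1922393; SE_fpc = √((1−f)s²/n) = 5.9688512.
Ratio = √(1−f) = 0.82990164.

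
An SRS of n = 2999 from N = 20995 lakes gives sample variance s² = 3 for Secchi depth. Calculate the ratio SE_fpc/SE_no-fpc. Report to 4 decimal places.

f = n/N = 2999/20995 = 0.14284353.
SE_no-fpc = √(s²/n) = 0.031628048; SE_fpc = √((1−f)s²/n) = 0.029282115.
Ratio = √(1−f) = 0.92582745.

0.9258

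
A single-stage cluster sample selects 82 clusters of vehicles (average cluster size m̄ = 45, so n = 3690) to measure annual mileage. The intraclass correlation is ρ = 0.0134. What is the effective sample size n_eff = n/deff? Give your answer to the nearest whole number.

deff = 1 + (45 − 1)·0.0134 = 1 + 0.5896 = 1.5896.
n_eff = 3690 / 1.5896 = 2321.

2321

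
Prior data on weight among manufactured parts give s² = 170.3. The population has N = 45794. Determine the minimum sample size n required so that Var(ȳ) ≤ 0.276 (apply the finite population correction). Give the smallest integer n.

Without fpc, n₀ = s²/D = 170.3/0.276 = 617.0290.
With fpc, (1 − n/N)·s²/n ≤ D requires n ≥ n₀/(1 + n₀/N) = 617.0290/(1 + 617.0290/45794) = 608.8257.
Rounding up, n = 609.

609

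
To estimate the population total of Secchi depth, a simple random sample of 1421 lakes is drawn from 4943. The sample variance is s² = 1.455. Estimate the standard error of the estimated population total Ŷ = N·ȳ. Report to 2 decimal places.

133.51

Var(Ŷ) = N²·Var(ȳ) = N²·(1 − n/N)·s²/n.
f = 1421/4943 = 0.28747724; Var(ȳ) = 0.71252276·1.455/1421 = 7.2957116 × 10^-4.
Var(Ŷ) = 4943² · (7.2957116 × 10^-4) = 17825.794.
SE(Ŷ) = √(17825.794) = 133.51.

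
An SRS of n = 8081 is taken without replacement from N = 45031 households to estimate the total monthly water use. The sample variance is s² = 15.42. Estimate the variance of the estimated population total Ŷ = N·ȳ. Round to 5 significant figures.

3.1750 × 10^6

Var(Ŷ) = N²·Var(ȳ) = N²·(1 − n/N)·s²/n.
f = 8081/45031 = 0.17945415; Var(ȳ) = 0.82054585·15.42/8081 = 0.0015657489.
Var(Ŷ) = 45031² · 0.0015657489 = 3.1750115 × 10^6.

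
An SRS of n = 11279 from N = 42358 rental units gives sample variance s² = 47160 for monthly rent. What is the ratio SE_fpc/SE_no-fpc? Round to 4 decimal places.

f = n/N = 11279/42358 = 0.26627792.
SE_no-fpc = √(s²/n) = 2.0448036; SE_fpc = √((1−f)s²/n) = 1.7515293.
Ratio = √(1−f) = 0.85657579.

0.8566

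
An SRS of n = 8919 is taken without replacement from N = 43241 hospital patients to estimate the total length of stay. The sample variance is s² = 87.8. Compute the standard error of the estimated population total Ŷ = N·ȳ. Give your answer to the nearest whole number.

Var(Ŷ) = N²·Var(ȳ) = N²·(1 − n/N)·s²/n.
f = 8919/43241 = 0.20626257; Var(ȳ) = 0.79373743·87.8/8919 = 0.0078136726.
Var(Ŷ) = 43241² · 0.0078136726 = 1.4609881 × 10^7.
SE(Ŷ) = √(1.4609881 × 10^7) = 3822.

3822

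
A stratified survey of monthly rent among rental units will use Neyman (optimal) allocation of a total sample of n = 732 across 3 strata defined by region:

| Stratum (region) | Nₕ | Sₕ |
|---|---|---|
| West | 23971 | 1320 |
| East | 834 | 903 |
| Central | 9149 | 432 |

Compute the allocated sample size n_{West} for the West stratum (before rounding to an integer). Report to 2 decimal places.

Neyman allocation: nₕ = n·NₕSₕ / Σⱼ NⱼSⱼ.
Σ NⱼSⱼ = 23971·1320 + 834·903 + 9149·432 = 3.634719 × 10^7.
n_{West} = 732·23971·1320 / (3.634719 × 10^7) = 637.24.

637.24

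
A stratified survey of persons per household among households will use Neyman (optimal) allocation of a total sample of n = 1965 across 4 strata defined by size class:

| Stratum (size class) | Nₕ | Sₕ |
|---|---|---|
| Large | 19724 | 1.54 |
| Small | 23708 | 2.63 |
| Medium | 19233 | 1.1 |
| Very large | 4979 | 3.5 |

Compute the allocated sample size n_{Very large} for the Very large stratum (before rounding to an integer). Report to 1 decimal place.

260.8

Neyman allocation: nₕ = n·NₕSₕ / Σⱼ NⱼSⱼ.
Σ NⱼSⱼ = 19724·1.54 + 23708·2.63 + 19233·1.1 + 4979·3.5 = 131309.8.
n_{Very large} = 1965·4979·3.5 / 131309.8 = 260.8.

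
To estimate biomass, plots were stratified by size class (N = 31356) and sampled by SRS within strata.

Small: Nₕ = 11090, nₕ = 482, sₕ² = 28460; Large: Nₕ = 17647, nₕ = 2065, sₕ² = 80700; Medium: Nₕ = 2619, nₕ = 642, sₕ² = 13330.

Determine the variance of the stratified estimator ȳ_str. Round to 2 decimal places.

18.10

Var(ȳ_str) = Σₕ Wₕ²(1 − fₕ)sₕ²/nₕ with Wₕ = Nₕ/N, N = 31356.
Small: Wₕ = 0.35368032; term = 0.35368032²·(1 − 0.04346258)·28460/482 = 7.0649908.
Large: Wₕ = 0.56279500; term = 0.56279500²·(1 − 0.11701706)·80700/2065 = 10.92965.
Medium: Wₕ = 0.08352468; term = 0.08352468²·(1 − 0.24513173)·13330/642 = 0.10934426.
Sum = 18.103985.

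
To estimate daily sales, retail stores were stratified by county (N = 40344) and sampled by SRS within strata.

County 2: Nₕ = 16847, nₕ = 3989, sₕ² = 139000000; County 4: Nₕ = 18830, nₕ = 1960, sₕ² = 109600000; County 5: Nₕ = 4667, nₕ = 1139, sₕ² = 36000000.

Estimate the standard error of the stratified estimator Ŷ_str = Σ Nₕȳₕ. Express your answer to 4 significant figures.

Var(Ŷ_str) = Σₕ Nₕ²(1 − fₕ)sₕ²/nₕ.
County 2: 16847²·(1 − 3989/16847)·139000000/3989 = 7.5482584 × 10^12.
County 4: 18830²·(1 − 1960/18830)·109600000/1960 = 1.7763146 × 10^13.
County 5: 4667²·(1 − 1139/4667)·36000000/1139 = 5.2040943 × 10^11.
Sum = 2.5831814 × 10^13.
SE = √(2.5831814 × 10^13) = 5.083 × 10^6.

5.083 × 10^6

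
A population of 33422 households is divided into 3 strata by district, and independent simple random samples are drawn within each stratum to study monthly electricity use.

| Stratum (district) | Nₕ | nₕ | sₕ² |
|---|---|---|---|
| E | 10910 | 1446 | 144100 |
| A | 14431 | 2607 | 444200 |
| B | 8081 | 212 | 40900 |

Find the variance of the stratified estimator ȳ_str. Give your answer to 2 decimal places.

46.22

Var(ȳ_str) = Σₕ Wₕ²(1 − fₕ)sₕ²/nₕ with Wₕ = Nₕ/N, N = 33422.
E: Wₕ = 0.32643169; term = 0.32643169²·(1 − 0.13253896)·144100/1446 = 9.2114988.
A: Wₕ = 0.43178146; term = 0.43178146²·(1 − 0.18065276)·444200/2607 = 26.027563.
B: Wₕ = 0.24178685; term = 0.24178685²·(1 − 0.02623438)·40900/212 = 10.982652.
Sum = 46.221714.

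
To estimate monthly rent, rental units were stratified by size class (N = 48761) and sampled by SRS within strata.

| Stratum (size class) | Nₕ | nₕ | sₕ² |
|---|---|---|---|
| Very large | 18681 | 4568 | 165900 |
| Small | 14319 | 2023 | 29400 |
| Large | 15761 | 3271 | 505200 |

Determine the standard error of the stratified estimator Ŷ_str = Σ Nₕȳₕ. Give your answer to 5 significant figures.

206250

Var(Ŷ_str) = Σₕ Nₕ²(1 − fₕ)sₕ²/nₕ.
Very large: 18681²·(1 − 4568/18681)·165900/4568 = 9.5750214 × 10^9.
Small: 14319²·(1 − 2023/14319)·29400/2023 = 2.5587508 × 10^9.
Large: 15761²·(1 − 3271/15761)·505200/3271 = 3.040388 × 10^10.
Sum = 4.2537652 × 10^10.
SE = √(4.2537652 × 10^10) = 206250.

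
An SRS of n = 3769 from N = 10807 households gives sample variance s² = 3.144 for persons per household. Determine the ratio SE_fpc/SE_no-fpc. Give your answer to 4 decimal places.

f = n/N = 3769/10807 = 0.34875544.
SE_no-fpc = √(s²/n) = 0.028882062; SE_fpc = √((1−f)s²/n) = 0.023307745.
Ratio = √(1−f) = 0.80699725.

0.8070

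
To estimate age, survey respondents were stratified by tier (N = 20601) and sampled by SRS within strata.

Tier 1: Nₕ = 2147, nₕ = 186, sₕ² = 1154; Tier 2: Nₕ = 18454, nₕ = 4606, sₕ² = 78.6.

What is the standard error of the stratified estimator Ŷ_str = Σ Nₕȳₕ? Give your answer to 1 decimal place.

5521.1

Var(Ŷ_str) = Σₕ Nₕ²(1 − fₕ)sₕ²/nₕ.
Tier 1: 2147²·(1 − 186/2147)·1154/186 = 2.6121764 × 10^7.
Tier 2: 18454²·(1 − 4606/18454)·78.6/4606 = 4.3609006 × 10^6.
Sum = 3.0482665 × 10^7.
SE = √(3.0482665 × 10^7) = 5521.1.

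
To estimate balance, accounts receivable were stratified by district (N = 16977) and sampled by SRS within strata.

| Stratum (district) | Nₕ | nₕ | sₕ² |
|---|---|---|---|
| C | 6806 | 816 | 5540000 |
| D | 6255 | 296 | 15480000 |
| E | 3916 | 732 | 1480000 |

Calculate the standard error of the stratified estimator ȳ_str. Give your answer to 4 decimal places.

Var(ȳ_str) = Σₕ Wₕ²(1 − fₕ)sₕ²/nₕ with Wₕ = Nₕ/N, N = 16977.
C: Wₕ = 0.40089533; term = 0.40089533²·(1 − 0.11989421)·5540000/816 = 960.32111.
D: Wₕ = 0.36843965; term = 0.36843965²·(1 − 0.04732214)·15480000/296 = 6763.2906.
E: Wₕ = 0.23066502; term = 0.23066502²·(1 − 0.18692543)·1480000/732 = 87.46705.
Sum = 7811.0788.
SE = √(7811.0788) = 88.3803.

88.3803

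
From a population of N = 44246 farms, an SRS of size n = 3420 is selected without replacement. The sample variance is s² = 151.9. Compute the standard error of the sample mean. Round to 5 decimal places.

Under SRS without replacement, Var(ȳ) = (1 − f)·s²/n with f = n/N = 3420/44246 = 0.07729512.
Var(ȳ) = (1 − 0.07729512)·151.9/3420 = 0.92270488·0.044415205 = 0.040982126.
SE(ȳ) = √(0.040982126) = 0.20244.

0.20244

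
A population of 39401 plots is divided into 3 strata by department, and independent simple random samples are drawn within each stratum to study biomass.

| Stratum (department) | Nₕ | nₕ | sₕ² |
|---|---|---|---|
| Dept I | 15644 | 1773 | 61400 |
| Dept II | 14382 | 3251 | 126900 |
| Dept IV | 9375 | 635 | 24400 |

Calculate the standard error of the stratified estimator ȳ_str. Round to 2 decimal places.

3.30

Var(ȳ_str) = Σₕ Wₕ²(1 − fₕ)sₕ²/nₕ with Wₕ = Nₕ/N, N = 39401.
Dept I: Wₕ = 0.39704576; term = 0.39704576²·(1 − 0.11333419)·61400/1773 = 4.840617.
Dept II: Wₕ = 0.36501612; term = 0.36501612²·(1 − 0.22604645)·126900/3251 = 4.0251645.
Dept IV: Wₕ = 0.23793812; term = 0.23793812²·(1 − 0.06773333)·24400/635 = 2.0280764.
Sum = 10.893858.
SE = √(10.893858) = 3.30.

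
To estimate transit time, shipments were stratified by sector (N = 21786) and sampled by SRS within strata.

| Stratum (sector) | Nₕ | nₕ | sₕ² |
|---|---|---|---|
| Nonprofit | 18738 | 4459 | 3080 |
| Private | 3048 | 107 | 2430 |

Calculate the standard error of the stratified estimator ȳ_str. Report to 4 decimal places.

0.9046

Var(ȳ_str) = Σₕ Wₕ²(1 − fₕ)sₕ²/nₕ with Wₕ = Nₕ/N, N = 21786.
Nonprofit: Wₕ = 0.86009364; term = 0.86009364²·(1 − 0.23796563)·3080/4459 = 0.38938505.
Private: Wₕ = 0.13990636; term = 0.13990636²·(1 − 0.03510499)·2430/107 = 0.42892117.
Sum = 0.81830622.
SE = √(0.81830622) = 0.9046.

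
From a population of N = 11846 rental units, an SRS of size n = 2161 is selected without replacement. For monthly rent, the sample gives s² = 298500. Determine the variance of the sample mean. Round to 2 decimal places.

Under SRS without replacement, Var(ȳ) = (1 − f)·s²/n with f = n/N = 2161/11846 = 0.18242445.
Var(ȳ) = (1 − 0.18242445)·298500/2161 = 0.81757555·138.1305 = 112.93212.

112.93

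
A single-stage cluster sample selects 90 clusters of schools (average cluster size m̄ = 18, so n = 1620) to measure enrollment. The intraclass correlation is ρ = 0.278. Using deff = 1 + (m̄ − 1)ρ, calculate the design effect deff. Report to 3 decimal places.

deff = 1 + (18 − 1)·0.278 = 1 + 4.726 = 5.726.

5.726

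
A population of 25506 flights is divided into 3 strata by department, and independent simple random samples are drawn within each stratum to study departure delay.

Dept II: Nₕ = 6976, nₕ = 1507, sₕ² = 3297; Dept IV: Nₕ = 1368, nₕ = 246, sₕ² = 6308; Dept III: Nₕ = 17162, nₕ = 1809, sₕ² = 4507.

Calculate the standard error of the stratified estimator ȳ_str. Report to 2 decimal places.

Var(ȳ_str) = Σₕ Wₕ²(1 − fₕ)sₕ²/nₕ with Wₕ = Nₕ/N, N = 25506.
Dept II: Wₕ = 0.27350427; term = 0.27350427²·(1 − 0.21602638)·3297/1507 = 0.12830258.
Dept IV: Wₕ = 0.05363444; term = 0.05363444²·(1 − 0.17982456)·6308/246 = 0.060499366.
Dept III: Wₕ = 0.67286129; term = 0.67286129²·(1 − 0.10540730)·4507/1809 = 1.0090796.
Sum = 1.1978815.
SE = √(1.1978815) = 1.09.

1.09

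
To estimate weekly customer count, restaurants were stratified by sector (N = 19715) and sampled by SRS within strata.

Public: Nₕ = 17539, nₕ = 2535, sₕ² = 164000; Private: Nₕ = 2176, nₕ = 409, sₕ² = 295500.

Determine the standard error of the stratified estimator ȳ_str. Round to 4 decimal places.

7.1378

Var(ȳ_str) = Σₕ Wₕ²(1 − fₕ)sₕ²/nₕ with Wₕ = Nₕ/N, N = 19715.
Public: Wₕ = 0.88962719; term = 0.88962719²·(1 − 0.14453504)·164000/2535 = 43.801018.
Private: Wₕ = 0.11037281; term = 0.11037281²·(1 − 0.18795956)·295500/409 = 7.147202.
Sum = 50.94822.
SE = √(50.94822) = 7.1378.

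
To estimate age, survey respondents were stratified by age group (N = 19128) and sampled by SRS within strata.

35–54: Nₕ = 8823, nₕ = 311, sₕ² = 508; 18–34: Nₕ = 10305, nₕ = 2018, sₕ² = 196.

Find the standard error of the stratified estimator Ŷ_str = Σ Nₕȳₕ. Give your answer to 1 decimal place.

11444.1

Var(Ŷ_str) = Σₕ Nₕ²(1 − fₕ)sₕ²/nₕ.
35–54: 8823²·(1 − 311/8823)·508/311 = 1.2267363 × 10^8.
18–34: 10305²·(1 − 2018/10305)·196/2018 = 8.2943096 × 10^6.
Sum = 1.3096794 × 10^8.
SE = √(1.3096794 × 10^8) = 11444.1.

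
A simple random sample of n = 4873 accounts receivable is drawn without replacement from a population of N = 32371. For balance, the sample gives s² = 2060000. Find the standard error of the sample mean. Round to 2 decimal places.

18.95

Under SRS without replacement, Var(ȳ) = (1 − f)·s²/n with f = n/N = 4873/32371 = 0.15053597.
Var(ȳ) = (1 − 0.15053597)·2060000/4873 = 0.84946403·422.73753 = 359.10033.
SE(ȳ) = √(359.10033) = 18.95.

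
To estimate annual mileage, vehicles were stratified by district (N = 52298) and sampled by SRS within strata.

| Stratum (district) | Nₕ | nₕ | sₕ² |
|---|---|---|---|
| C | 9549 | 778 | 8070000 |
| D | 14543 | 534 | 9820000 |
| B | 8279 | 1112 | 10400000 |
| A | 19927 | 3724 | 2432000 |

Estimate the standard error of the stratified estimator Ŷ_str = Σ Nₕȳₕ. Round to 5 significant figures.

2.3197 × 10^6

Var(Ŷ_str) = Σₕ Nₕ²(1 − fₕ)sₕ²/nₕ.
C: 9549²·(1 − 778/9549)·8070000/778 = 8.6876225 × 10^11.
D: 14543²·(1 − 534/14543)·9820000/534 = 3.7465486 × 10^12.
B: 8279²·(1 − 1112/8279)·10400000/1112 = 5.549372 × 10^11.
A: 19927²·(1 − 3724/19927)·2432000/3724 = 2.1085857 × 10^11.
Sum = 5.3811066 × 10^12.
SE = √(5.3811066 × 10^12) = 2.3197 × 10^6.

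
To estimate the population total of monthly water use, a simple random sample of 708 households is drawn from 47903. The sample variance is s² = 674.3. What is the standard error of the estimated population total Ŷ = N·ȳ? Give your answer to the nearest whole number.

46402

Var(Ŷ) = N²·Var(ȳ) = N²·(1 − n/N)·s²/n.
f = 708/47903 = 0.01477987; Var(ȳ) = 0.98522013·674.3/708 = 0.93832477.
Var(Ŷ) = 47903² · 0.93832477 = 2.1531714 × 10^9.
SE(Ŷ) = √(2.1531714 × 10^9) = 46402.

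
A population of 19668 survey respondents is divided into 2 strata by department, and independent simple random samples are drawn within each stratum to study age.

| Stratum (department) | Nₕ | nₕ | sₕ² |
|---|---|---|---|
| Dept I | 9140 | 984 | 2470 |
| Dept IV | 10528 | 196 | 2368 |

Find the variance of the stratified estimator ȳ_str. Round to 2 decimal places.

3.88

Var(ȳ_str) = Σₕ Wₕ²(1 − fₕ)sₕ²/nₕ with Wₕ = Nₕ/N, N = 19668.
Dept I: Wₕ = 0.46471426; term = 0.46471426²·(1 − 0.10765864)·2470/984 = 0.48373206.
Dept IV: Wₕ = 0.53528574; term = 0.53528574²·(1 − 0.01861702)·2368/196 = 3.3973125.
Sum = 3.8810446.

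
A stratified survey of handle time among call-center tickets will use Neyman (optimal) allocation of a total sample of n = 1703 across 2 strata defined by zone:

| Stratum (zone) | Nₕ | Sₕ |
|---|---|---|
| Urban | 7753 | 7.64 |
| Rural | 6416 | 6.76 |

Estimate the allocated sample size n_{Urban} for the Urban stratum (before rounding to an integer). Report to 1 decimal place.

983.1

Neyman allocation: nₕ = n·NₕSₕ / Σⱼ NⱼSⱼ.
Σ NⱼSⱼ = 7753·7.64 + 6416·6.76 = 102605.08.
n_{Urban} = 1703·7753·7.64 / 102605.08 = 983.1.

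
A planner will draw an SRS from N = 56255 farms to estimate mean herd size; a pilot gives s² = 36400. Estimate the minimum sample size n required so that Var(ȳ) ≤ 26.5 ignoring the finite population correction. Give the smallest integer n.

1374

Without fpc, n₀ = s²/D = 36400/26.5 = 1373.5849.
Rounding up, n = 1374.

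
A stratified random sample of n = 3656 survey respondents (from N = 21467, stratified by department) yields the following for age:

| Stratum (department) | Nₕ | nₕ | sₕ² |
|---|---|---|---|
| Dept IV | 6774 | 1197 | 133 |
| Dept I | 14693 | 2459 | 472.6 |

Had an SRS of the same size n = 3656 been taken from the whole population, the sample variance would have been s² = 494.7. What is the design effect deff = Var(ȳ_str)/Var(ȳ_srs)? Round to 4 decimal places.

Var(ȳ_str) = Σ Wₕ²(1−fₕ)sₕ²/nₕ with Wₕ = Nₕ/21467:
  Dept IV: (6774/21467)²·(1−1197/6774)·133/1197 = 0.0091087884
  Dept I: (14693/21467)²·(1−2459/14693)·472.6/2459 = 0.074967224
  → Var(ȳ_str) = 0.084076012.
Var(ȳ_srs) = (1 − 3656/21467)·494.7/3656 = 0.11226714.
deff = 0.084076012 / 0.11226714 = 0.7489.

0.7489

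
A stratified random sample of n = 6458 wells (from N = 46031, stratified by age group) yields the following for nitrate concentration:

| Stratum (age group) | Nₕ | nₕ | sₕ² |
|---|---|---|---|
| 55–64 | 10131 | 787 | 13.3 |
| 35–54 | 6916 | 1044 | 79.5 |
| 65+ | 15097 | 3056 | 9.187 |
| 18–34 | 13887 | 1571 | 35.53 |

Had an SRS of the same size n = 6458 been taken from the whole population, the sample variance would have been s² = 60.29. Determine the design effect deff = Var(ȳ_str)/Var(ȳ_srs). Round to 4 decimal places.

0.5355

Var(ȳ_str) = Σ Wₕ²(1−fₕ)sₕ²/nₕ with Wₕ = Nₕ/46031:
  55–64: (10131/46031)²·(1−787/10131)·13.3/787 = 7.5502483 × 10^-4
  35–54: (6916/46031)²·(1−1044/6916)·79.5/1044 = 0.0014595092
  65+: (15097/46031)²·(1−3056/15097)·9.187/3056 = 2.5791272 × 10^-4
  18–34: (13887/46031)²·(1−1571/13887)·35.53/1571 = 0.0018255609
  → Var(ȳ_str) = 0.0042980077.
Var(ȳ_srs) = (1 − 6458/46031)·60.29/6458 = 0.0080259381.
deff = 0.0042980077 / 0.0080259381 = 0.5355.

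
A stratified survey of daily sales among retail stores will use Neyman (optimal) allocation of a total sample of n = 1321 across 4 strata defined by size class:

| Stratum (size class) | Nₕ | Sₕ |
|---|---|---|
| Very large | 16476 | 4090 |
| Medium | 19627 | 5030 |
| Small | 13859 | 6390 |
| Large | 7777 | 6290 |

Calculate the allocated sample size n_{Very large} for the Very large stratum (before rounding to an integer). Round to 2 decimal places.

293.22

Neyman allocation: nₕ = n·NₕSₕ / Σⱼ NⱼSⱼ.
Σ NⱼSⱼ = 16476·4090 + 19627·5030 + 13859·6390 + 7777·6290 = 3.0358699 × 10^8.
n_{Very large} = 1321·16476·4090 / (3.0358699 × 10^8) = 293.22.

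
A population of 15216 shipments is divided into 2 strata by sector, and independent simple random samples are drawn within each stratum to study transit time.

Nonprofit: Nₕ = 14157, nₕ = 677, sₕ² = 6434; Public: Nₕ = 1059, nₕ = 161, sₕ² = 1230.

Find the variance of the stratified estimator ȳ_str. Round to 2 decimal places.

Var(ȳ_str) = Σₕ Wₕ²(1 − fₕ)sₕ²/nₕ with Wₕ = Nₕ/N, N = 15216.
Nonprofit: Wₕ = 0.93040221; term = 0.93040221²·(1 − 0.04782087)·6434/677 = 7.8334398.
Public: Wₕ = 0.06959779; term = 0.06959779²·(1 − 0.15203022)·1230/161 = 0.031379826.
Sum = 7.8648196.

7.86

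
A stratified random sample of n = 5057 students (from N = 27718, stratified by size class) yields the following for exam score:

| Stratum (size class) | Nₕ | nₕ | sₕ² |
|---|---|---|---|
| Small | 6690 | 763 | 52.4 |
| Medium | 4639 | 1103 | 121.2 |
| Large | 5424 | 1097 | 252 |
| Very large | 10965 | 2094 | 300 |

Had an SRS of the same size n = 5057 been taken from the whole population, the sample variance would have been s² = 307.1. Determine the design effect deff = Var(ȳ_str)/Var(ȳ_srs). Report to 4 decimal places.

Var(ȳ_str) = Σ Wₕ²(1−fₕ)sₕ²/nₕ with Wₕ = Nₕ/27718:
  Small: (6690/27718)²·(1−763/6690)·52.4/763 = 0.0035444105
  Medium: (4639/27718)²·(1−1103/4639)·121.2/1103 = 0.0023460645
  Large: (5424/27718)²·(1−1097/5424)·252/1097 = 0.0070174077
  Very large: (10965/27718)²·(1−2094/10965)·300/2094 = 0.018138527
  → Var(ȳ_str) = 0.03104641.
Var(ȳ_srs) = (1 − 5057/27718)·307.1/5057 = 0.049648261.
deff = 0.03104641 / 0.049648261 = 0.6253.

0.6253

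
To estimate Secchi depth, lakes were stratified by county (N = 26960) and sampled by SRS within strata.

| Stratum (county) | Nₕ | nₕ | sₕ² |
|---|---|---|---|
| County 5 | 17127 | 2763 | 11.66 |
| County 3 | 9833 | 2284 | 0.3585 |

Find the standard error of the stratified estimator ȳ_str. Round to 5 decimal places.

0.03800

Var(ȳ_str) = Σₕ Wₕ²(1 − fₕ)sₕ²/nₕ with Wₕ = Nₕ/N, N = 26960.
County 5: Wₕ = 0.63527448; term = 0.63527448²·(1 − 0.16132422)·11.66/2763 = 0.0014283498.
County 3: Wₕ = 0.36472552; term = 0.36472552²·(1 − 0.23227906)·0.3585/2284 = 1.6029824 × 10^-5.
Sum = 0.0014443796.
SE = √(0.0014443796) = 0.03800.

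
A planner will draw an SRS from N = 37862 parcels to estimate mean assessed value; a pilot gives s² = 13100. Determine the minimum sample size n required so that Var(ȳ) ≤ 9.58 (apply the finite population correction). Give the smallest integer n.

Without fpc, n₀ = s²/D = 13100/9.58 = 1367.4322.
With fpc, (1 − n/N)·s²/n ≤ D requires n ≥ n₀/(1 + n₀/N) = 1367.4322/(1 + 1367.4322/37862) = 1319.7672.
Rounding up, n = 1320.

1320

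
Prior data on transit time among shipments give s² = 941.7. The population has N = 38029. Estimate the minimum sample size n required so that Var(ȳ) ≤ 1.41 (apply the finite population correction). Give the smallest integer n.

Without fpc, n₀ = s²/D = 941.7/1.41 = 667.8723.
With fpc, (1 − n/N)·s²/n ≤ D requires n ≥ n₀/(1 + n₀/N) = 667.8723/(1 + 667.8723/38029) = 656.3454.
Rounding up, n = 657.

657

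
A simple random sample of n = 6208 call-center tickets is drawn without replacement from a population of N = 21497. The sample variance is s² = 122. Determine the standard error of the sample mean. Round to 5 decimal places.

0.11822

Under SRS without replacement, Var(ȳ) = (1 − f)·s²/n with f = n/N = 6208/21497 = 0.28878448.
Var(ȳ) = (1 − 0.28878448)·122/6208 = 0.71121552·0.019652062 = 0.013976851.
SE(ȳ) = √(0.013976851) = 0.11822.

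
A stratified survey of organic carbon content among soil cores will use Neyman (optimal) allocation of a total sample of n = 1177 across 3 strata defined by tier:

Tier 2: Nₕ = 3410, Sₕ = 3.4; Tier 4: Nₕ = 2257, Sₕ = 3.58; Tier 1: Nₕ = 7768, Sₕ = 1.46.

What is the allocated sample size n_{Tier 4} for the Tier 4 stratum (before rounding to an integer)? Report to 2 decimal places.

306.63

Neyman allocation: nₕ = n·NₕSₕ / Σⱼ NⱼSⱼ.
Σ NⱼSⱼ = 3410·3.4 + 2257·3.58 + 7768·1.46 = 31015.34.
n_{Tier 4} = 1177·2257·3.58 / 31015.34 = 306.63.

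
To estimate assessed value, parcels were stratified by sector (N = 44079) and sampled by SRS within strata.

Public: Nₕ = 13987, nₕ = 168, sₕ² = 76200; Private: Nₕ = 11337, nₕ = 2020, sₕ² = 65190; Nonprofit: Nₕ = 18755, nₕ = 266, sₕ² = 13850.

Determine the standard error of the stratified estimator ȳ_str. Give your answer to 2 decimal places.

7.49

Var(ȳ_str) = Σₕ Wₕ²(1 − fₕ)sₕ²/nₕ with Wₕ = Nₕ/N, N = 44079.
Public: Wₕ = 0.31731664; term = 0.31731664²·(1 − 0.01201115)·76200/168 = 45.121488.
Private: Wₕ = 0.25719730; term = 0.25719730²·(1 − 0.17817765)·65190/2020 = 1.7544475.
Nonprofit: Wₕ = 0.42548606; term = 0.42548606²·(1 − 0.01418288)·13850/266 = 9.2925554.
Sum = 56.168491.
SE = √(56.168491) = 7.49.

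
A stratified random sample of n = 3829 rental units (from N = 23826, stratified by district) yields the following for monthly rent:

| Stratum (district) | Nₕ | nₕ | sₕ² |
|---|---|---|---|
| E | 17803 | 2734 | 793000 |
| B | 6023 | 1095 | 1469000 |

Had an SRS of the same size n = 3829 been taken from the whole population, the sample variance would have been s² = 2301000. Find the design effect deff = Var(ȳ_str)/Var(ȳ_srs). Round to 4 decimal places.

0.4108

Var(ȳ_str) = Σ Wₕ²(1−fₕ)sₕ²/nₕ with Wₕ = Nₕ/23826:
  E: (17803/23826)²·(1−2734/17803)·793000/2734 = 137.0724
  B: (6023/23826)²·(1−1095/6023)·1469000/1095 = 70.143747
  → Var(ȳ_str) = 207.21615.
Var(ȳ_srs) = (1 − 3829/23826)·2301000/3829 = 504.36502.
deff = 207.21615 / 504.36502 = 0.4108.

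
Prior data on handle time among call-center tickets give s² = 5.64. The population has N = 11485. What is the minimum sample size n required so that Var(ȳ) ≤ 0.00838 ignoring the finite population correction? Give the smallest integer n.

Without fpc, n₀ = s²/D = 5.64/0.00838 = 673.0310.
Rounding up, n = 674.

674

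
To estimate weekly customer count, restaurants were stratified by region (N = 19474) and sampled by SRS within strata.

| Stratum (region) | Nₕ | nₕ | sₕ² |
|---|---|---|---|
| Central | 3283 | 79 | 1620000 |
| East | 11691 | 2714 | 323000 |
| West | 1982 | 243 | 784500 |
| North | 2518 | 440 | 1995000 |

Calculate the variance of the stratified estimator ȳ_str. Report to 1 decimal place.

Var(ȳ_str) = Σₕ Wₕ²(1 − fₕ)sₕ²/nₕ with Wₕ = Nₕ/N, N = 19474.
Central: Wₕ = 0.16858375; term = 0.16858375²·(1 − 0.02406336)·1620000/79 = 568.77563.
East: Wₕ = 0.60033891; term = 0.60033891²·(1 − 0.23214438)·323000/2714 = 32.935574.
West: Wₕ = 0.10177673; term = 0.10177673²·(1 − 0.12260343)·784500/243 = 29.341315.
North: Wₕ = 0.12930061; term = 0.12930061²·(1 − 0.17474186)·1995000/440 = 62.557756.
Sum = 693.61028.

693.6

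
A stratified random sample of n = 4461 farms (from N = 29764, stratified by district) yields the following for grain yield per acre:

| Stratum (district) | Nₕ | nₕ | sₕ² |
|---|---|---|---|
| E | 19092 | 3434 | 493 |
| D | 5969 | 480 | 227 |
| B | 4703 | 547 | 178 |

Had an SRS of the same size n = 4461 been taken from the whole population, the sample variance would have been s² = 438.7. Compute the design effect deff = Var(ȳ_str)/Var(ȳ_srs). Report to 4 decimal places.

0.8746

Var(ȳ_str) = Σ Wₕ²(1−fₕ)sₕ²/nₕ with Wₕ = Nₕ/29764:
  E: (19092/29764)²·(1−3434/19092)·493/3434 = 0.048445311
  D: (5969/29764)²·(1−480/5969)·227/480 = 0.017490283
  B: (4703/29764)²·(1−547/4703)·178/547 = 0.0071796058
  → Var(ȳ_str) = 0.0731152.
Var(ȳ_srs) = (1 − 4461/29764)·438.7/4461 = 0.083601897.
deff = 0.0731152 / 0.083601897 = 0.8746.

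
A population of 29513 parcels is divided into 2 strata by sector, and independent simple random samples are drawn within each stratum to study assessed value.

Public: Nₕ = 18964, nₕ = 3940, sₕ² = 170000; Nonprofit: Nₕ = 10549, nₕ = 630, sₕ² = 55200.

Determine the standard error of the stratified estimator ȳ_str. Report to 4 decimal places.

Var(ȳ_str) = Σₕ Wₕ²(1 − fₕ)sₕ²/nₕ with Wₕ = Nₕ/N, N = 29513.
Public: Wₕ = 0.64256429; term = 0.64256429²·(1 − 0.20776208)·170000/3940 = 14.11372.
Nonprofit: Wₕ = 0.35743571; term = 0.35743571²·(1 − 0.05972130)·55200/630 = 10.5257.
Sum = 24.63942.
SE = √(24.63942) = 4.9638.

4.9638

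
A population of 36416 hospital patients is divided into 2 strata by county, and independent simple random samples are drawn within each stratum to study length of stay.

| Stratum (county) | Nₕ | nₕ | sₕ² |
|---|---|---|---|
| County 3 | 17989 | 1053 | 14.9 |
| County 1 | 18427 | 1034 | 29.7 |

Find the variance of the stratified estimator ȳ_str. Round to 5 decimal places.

Var(ȳ_str) = Σₕ Wₕ²(1 − fₕ)sₕ²/nₕ with Wₕ = Nₕ/N, N = 36416.
County 3: Wₕ = 0.49398616; term = 0.49398616²·(1 − 0.05853577)·14.9/1053 = 0.0032508077.
County 1: Wₕ = 0.50601384; term = 0.50601384²·(1 − 0.05611331)·29.7/1034 = 0.0069419353.
Sum = 0.010192743.

0.01019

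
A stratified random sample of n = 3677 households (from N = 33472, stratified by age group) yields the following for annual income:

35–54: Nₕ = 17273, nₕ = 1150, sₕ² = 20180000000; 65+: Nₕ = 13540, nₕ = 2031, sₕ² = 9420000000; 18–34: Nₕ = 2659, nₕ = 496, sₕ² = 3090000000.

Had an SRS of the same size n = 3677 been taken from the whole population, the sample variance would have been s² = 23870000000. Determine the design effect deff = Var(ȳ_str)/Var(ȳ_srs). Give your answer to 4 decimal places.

0.8720

Var(ȳ_str) = Σ Wₕ²(1−fₕ)sₕ²/nₕ with Wₕ = Nₕ/33472:
  35–54: (17273/33472)²·(1−1150/17273)·20180000000/1150 = 4.3618791 × 10^6
  65+: (13540/33472)²·(1−2031/13540)·9420000000/2031 = 645110.2
  18–34: (2659/33472)²·(1−496/2659)·3090000000/496 = 31980.727
  → Var(ȳ_str) = 5.03897 × 10^6.
Var(ȳ_srs) = (1 − 3677/33472)·23870000000/3677 = 5.7785718 × 10^6.
deff = (5.03897 × 10^6) / (5.7785718 × 10^6) = 0.8720.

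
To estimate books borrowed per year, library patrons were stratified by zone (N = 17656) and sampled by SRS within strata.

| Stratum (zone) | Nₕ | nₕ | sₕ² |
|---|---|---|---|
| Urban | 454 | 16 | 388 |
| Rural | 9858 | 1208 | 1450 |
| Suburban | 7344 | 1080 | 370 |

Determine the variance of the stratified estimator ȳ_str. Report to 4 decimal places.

0.3944

Var(ȳ_str) = Σₕ Wₕ²(1 − fₕ)sₕ²/nₕ with Wₕ = Nₕ/N, N = 17656.
Urban: Wₕ = 0.02571364; term = 0.02571364²·(1 − 0.03524229)·388/16 = 0.015468816.
Rural: Wₕ = 0.55833711; term = 0.55833711²·(1 − 0.12254007)·1450/1208 = 0.32833815.
Suburban: Wₕ = 0.41594925; term = 0.41594925²·(1 − 0.14705882)·370/1080 = 0.050556587.
Sum = 0.39436355.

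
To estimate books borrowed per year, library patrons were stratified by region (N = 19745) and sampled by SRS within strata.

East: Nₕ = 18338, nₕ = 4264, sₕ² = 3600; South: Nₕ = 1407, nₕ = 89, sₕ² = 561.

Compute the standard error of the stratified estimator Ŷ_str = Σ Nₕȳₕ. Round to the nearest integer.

Var(Ŷ_str) = Σₕ Nₕ²(1 − fₕ)sₕ²/nₕ.
East: 18338²·(1 − 4264/18338)·3600/4264 = 2.1789879 × 10^8.
South: 1407²·(1 − 89/1407)·561/89 = 1.1689135 × 10^7.
Sum = 2.2958793 × 10^8.
SE = √(2.2958793 × 10^8) = 15152.

15152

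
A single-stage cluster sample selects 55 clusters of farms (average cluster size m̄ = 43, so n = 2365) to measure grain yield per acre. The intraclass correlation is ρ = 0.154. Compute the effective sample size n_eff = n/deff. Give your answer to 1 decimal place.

316.7

deff = 1 + (43 − 1)·0.154 = 1 + 6.468 = 7.468.
n_eff = 2365 / 7.468 = 316.7.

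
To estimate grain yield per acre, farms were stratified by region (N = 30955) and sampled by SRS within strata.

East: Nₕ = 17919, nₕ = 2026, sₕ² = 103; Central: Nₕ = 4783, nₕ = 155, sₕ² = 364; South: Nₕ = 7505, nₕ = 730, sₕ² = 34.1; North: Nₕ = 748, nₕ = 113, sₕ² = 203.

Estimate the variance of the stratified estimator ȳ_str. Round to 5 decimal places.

Var(ȳ_str) = Σₕ Wₕ²(1 − fₕ)sₕ²/nₕ with Wₕ = Nₕ/N, N = 30955.
East: Wₕ = 0.57887256; term = 0.57887256²·(1 − 0.11306435)·103/2026 = 0.015109699.
Central: Wₕ = 0.15451462; term = 0.15451462²·(1 − 0.03240644)·364/155 = 0.054250257.
South: Wₕ = 0.24244872; term = 0.24244872²·(1 − 0.09726849)·34.1/730 = 0.0024787339.
North: Wₕ = 0.02416411; term = 0.02416411²·(1 − 0.15106952)·203/113 = 8.9049462 × 10^-4.
Sum = 0.072729185.

0.07273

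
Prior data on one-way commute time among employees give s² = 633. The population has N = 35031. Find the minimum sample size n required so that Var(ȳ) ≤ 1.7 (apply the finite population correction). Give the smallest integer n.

Without fpc, n₀ = s²/D = 633/1.7 = 372.3529.
With fpc, (1 − n/N)·s²/n ≤ D requires n ≥ n₀/(1 + n₀/N) = 372.3529/(1 + 372.3529/35031) = 368.4367.
Rounding up, n = 369.

369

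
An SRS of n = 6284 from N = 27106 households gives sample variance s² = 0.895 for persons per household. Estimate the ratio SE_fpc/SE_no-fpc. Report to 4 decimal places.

f = n/N = 6284/27106 = 0.23183059.
SE_no-fpc = √(s²/n) = 0.011934203; SE_fpc = √((1−f)s²/n) = 0.010459765.
Ratio = √(1−f) = 0.87645274.

0.8765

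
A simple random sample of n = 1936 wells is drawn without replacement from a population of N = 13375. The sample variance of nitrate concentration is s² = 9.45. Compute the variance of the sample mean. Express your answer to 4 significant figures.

0.004175

Under SRS without replacement, Var(ȳ) = (1 − f)·s²/n with f = n/N = 1936/13375 = 0.14474766.
Var(ȳ) = (1 − 0.14474766)·9.45/1936 = 0.85525234·0.0048811983 = 0.0041746563.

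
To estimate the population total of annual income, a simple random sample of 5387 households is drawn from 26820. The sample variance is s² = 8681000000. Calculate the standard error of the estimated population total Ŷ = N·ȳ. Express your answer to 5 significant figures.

3.0436 × 10^7

Var(Ŷ) = N²·Var(ȳ) = N²·(1 − n/N)·s²/n.
f = 5387/26820 = 0.20085757; Var(ȳ) = 0.79914243·8681000000/5387 = 1.2877957 × 10^6.
Var(Ŷ) = 26820² · (1.2877957 × 10^6) = 9.2632742 × 10^14.
SE(Ŷ) = √(9.2632742 × 10^14) = 3.0436 × 10^7.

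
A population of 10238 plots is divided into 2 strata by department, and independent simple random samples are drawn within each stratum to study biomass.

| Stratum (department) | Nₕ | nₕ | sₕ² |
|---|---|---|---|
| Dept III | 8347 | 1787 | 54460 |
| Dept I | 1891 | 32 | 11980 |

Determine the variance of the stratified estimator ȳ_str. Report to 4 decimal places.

28.4764

Var(ȳ_str) = Σₕ Wₕ²(1 − fₕ)sₕ²/nₕ with Wₕ = Nₕ/N, N = 10238.
Dept III: Wₕ = 0.81529596; term = 0.81529596²·(1 − 0.21408889)·54460/1787 = 15.920514.
Dept I: Wₕ = 0.18470404; term = 0.18470404²·(1 − 0.01692226)·11980/32 = 12.55589.
Sum = 28.476404.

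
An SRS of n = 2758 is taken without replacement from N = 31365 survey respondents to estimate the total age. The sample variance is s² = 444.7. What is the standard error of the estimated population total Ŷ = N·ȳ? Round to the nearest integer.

Var(Ŷ) = N²·Var(ȳ) = N²·(1 − n/N)·s²/n.
f = 2758/31365 = 0.08793241; Var(ȳ) = 0.91206759·444.7/2758 = 0.1470618.
Var(Ŷ) = 31365² · 0.1470618 = 1.4467399 × 10^8.
SE(Ŷ) = √(1.4467399 × 10^8) = 12028.

12028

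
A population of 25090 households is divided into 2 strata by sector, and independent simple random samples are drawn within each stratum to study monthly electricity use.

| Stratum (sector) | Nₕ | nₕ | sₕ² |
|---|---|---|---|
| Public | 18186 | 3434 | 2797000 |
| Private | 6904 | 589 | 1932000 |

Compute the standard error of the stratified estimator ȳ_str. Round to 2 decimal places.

Var(ȳ_str) = Σₕ Wₕ²(1 − fₕ)sₕ²/nₕ with Wₕ = Nₕ/N, N = 25090.
Public: Wₕ = 0.72483061; term = 0.72483061²·(1 − 0.18882657)·2797000/3434 = 347.11945.
Private: Wₕ = 0.27516939; term = 0.27516939²·(1 − 0.08531286)·1932000/589 = 227.17715.
Sum = 574.2966.
SE = √(574.2966) = 23.96.

23.96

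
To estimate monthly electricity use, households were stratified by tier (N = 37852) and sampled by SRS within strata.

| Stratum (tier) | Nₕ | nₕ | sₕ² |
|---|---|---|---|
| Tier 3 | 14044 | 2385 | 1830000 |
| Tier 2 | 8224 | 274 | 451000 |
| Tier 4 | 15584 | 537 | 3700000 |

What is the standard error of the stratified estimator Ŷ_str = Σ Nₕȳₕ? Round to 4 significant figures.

1.360 × 10^6

Var(Ŷ_str) = Σₕ Nₕ²(1 − fₕ)sₕ²/nₕ.
Tier 3: 14044²·(1 − 2385/14044)·1830000/2385 = 1.2563621 × 10^11.
Tier 2: 8224²·(1 − 274/8224)·451000/274 = 1.0761584 × 10^11.
Tier 4: 15584²·(1 − 537/15584)·3700000/537 = 1.6156835 × 10^12.
Sum = 1.8489356 × 10^12.
SE = √(1.8489356 × 10^12) = 1.360 × 10^6.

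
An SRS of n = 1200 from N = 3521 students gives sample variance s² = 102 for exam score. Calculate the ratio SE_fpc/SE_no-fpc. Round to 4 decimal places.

0.8119

f = n/N = 1200/3521 = 0.34081227.
SE_no-fpc = √(s²/n) = 0.29154759; SE_fpc = √((1−f)s²/n) = 0.23670859.
Ratio = √(1−f) = 0.81190377.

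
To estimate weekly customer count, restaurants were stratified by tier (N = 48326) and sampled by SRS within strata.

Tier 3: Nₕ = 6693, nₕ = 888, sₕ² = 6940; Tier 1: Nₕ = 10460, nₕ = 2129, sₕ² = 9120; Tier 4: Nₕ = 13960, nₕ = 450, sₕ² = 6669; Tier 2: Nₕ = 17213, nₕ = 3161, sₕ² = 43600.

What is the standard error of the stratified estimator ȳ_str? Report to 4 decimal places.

Var(ȳ_str) = Σₕ Wₕ²(1 − fₕ)sₕ²/nₕ with Wₕ = Nₕ/N, N = 48326.
Tier 3: Wₕ = 0.13849688; term = 0.13849688²·(1 − 0.13267593)·6940/888 = 0.13001931.
Tier 1: Wₕ = 0.21644663; term = 0.21644663²·(1 − 0.20353728)·9120/2129 = 0.1598403.
Tier 4: Wₕ = 0.28887141; term = 0.28887141²·(1 − 0.03223496)·6669/450 = 1.1968157.
Tier 2: Wₕ = 0.35618508; term = 0.35618508²·(1 − 0.18364027)·43600/3161 = 1.4285485.
Sum = 2.9152238.
SE = √(2.9152238) = 1.7074.

1.7074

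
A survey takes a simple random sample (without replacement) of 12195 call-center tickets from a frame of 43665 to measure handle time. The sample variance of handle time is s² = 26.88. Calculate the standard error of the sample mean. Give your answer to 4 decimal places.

Under SRS without replacement, Var(ȳ) = (1 − f)·s²/n with f = n/N = 12195/43665 = 0.27928547.
Var(ȳ) = (1 − 0.27928547)·26.88/12195 = 0.72071453·0.002204182 = 0.001588586.
SE(ȳ) = √(0.001588586) = 0.0399.

0.0399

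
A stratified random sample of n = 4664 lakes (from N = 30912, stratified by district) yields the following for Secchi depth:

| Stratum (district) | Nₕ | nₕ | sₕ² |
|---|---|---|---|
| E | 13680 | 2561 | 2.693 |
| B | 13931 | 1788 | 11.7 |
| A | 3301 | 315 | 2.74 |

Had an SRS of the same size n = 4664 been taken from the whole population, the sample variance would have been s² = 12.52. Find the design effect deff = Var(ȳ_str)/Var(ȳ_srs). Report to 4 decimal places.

Var(ȳ_str) = Σ Wₕ²(1−fₕ)sₕ²/nₕ with Wₕ = Nₕ/30912:
  E: (13680/30912)²·(1−2561/13680)·2.693/2561 = 1.6738803 × 10^-4
  B: (13931/30912)²·(1−1788/13931)·11.7/1788 = 0.001158437
  A: (3301/30912)²·(1−315/3301)·2.74/315 = 8.9726583 × 10^-5
  → Var(ȳ_str) = 0.0014155516.
Var(ȳ_srs) = (1 − 4664/30912)·12.52/4664 = 0.0022793704.
deff = 0.0014155516 / 0.0022793704 = 0.6210.

0.6210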